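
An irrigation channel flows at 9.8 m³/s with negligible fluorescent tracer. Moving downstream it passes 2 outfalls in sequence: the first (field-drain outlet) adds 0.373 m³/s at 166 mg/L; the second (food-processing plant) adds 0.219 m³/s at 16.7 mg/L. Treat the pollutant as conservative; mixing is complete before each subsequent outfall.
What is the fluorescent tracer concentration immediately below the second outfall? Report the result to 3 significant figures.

6.31 mg/L

Outfall 1: combined Q = 10.17 m³/s; C = (9.800·0 + 0.3730·166.0)/10.17 = 6.087 mg/L.
Outfall 2: combined Q = 10.39 m³/s; C = (10.17·6.087 + 0.2190·16.70)/10.39 = 6.310 mg/L.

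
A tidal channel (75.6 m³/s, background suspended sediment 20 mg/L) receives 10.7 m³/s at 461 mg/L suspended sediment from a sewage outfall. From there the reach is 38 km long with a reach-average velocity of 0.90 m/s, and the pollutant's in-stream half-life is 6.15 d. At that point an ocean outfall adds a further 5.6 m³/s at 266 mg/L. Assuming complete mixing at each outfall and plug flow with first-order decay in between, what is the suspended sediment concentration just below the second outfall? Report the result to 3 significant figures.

82.6 mg/L

Mass balance: C = (75.60·20.00 + 10.70·461.0) / 86.30 = 6445/86.30 = 74.68 mg/L; combined flow 86.30 m³/s.
Travel time t = 38·1000 / 0.90 = 42220 s = 11.73 h.
Half-life 6.15 d → k = ln 2 / 6.15 = 0.1127 d⁻¹.
Applying C = C₀e^(−kt): 74.68 × 0.9464 = 70.68 mg/L.
At the second outfall, C = (86.30·70.68 + 5.600·266.0) / (86.30 + 5.600) = 82.58 mg/L.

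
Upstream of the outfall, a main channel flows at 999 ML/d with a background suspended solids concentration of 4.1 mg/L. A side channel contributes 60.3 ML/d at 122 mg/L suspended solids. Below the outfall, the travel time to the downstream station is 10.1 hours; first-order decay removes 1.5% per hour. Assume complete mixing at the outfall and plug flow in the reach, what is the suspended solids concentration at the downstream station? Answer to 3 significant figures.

Mass balance: C = (999.0·4.100 + 60.30·122.0) / 1059 = 11450/1059 = 10.81 mg/L.
1.5%/h lost → k = −ln(1 − 0.015) = 0.01511 h⁻¹.
Applying C = C₀e^(−kt): 10.81 × 0.8584 = 9.281 mg/L.

9.28 mg/L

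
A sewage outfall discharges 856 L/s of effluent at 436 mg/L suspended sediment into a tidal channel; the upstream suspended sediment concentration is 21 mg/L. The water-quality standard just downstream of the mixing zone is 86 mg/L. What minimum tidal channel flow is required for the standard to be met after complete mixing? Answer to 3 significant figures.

Set C_mix = 86: (Q·21.00 + 856.0·436.0) / (Q + 856.0) = 86
→ Q = 856.0·(436.0 − 86)/(86 − 21.00) = 4609 L/s.

4610 L/s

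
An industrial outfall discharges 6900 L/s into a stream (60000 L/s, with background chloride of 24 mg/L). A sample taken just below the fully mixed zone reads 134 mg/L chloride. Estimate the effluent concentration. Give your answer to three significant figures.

1090 mg/L

Mass balance: 60000·24.00 + 6900·Cₑ = 66900·134.0
→ Cₑ = (66900·134.0 − 60000·24.00) / 6900 = 1091 mg/L.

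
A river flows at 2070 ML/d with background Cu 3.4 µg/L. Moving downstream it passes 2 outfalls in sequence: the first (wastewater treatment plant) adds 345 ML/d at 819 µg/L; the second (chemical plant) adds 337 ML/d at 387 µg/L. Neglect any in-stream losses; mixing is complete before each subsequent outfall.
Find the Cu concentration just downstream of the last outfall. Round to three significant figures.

153 µg/L

Outfall 1: combined Q = 2415 ML/d; C = (2070·3.400 + 345.0·819.0)/2415 = 119.9 µg/L.
Outfall 2: combined Q = 2752 ML/d; C = (2415·119.9 + 337.0·387.0)/2752 = 152.6 µg/L.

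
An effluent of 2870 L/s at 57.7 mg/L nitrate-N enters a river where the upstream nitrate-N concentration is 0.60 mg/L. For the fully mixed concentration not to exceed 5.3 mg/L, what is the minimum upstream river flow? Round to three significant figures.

32000 L/s

Set C_mix = 5.3: (Q·0.6000 + 2870·57.70) / (Q + 2870) = 5.3
→ Q = 2870·(57.70 − 5.3)/(5.3 − 0.6000) = 32000 L/s.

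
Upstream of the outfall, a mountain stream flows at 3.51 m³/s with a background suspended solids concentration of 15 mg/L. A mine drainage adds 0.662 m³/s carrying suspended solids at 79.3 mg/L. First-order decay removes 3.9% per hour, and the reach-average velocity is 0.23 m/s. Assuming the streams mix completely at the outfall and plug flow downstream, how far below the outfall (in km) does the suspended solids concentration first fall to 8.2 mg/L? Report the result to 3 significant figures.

23.4 km

Conservation of mass: C = (3.510·15.00 + 0.6620·79.30) / 4.172 = 105.1/4.172 = 25.20 mg/L.
3.9%/h lost → k = −ln(1 − 0.039) = 0.03978 h⁻¹.
Set 25.20·exp(−k·t) = 8.2 → t = ln(25.20/8.2)/k = 101600 s = 28.23 h.
Distance = v·t = 0.23·101600 = 23370 m = 23.37 km.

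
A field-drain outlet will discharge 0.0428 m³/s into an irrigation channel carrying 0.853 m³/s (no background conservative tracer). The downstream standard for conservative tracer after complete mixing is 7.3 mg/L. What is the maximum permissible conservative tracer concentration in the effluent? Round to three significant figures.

At the limit, (Qr·Cr + Qe·Cₑ)/(Qr + Qe) = 7.3:
Cₑ = (0.8958·7.3 − 0.8530·0) / 0.04280 = 152.8 mg/L.

153 mg/L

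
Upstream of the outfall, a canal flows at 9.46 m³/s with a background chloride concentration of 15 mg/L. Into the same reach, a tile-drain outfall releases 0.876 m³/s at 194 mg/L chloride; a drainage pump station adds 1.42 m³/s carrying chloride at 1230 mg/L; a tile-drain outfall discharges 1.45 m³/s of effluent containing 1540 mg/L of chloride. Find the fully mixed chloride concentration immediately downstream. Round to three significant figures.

After mixing, C = (9.460·15.00 + 0.8760·194.0 + 1.420·1230 + 1.450·1540) / 13.21 = 4291/13.21 = 325.0 mg/L.

325 mg/L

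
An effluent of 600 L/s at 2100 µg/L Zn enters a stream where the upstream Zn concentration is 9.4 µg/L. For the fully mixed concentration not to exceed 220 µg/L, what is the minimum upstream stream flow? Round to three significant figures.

Set C_mix = 220: (Q·9.400 + 600.0·2100) / (Q + 600.0) = 220
→ Q = 600.0·(2100 − 220)/(220 − 9.400) = 5356 L/s.

5360 L/s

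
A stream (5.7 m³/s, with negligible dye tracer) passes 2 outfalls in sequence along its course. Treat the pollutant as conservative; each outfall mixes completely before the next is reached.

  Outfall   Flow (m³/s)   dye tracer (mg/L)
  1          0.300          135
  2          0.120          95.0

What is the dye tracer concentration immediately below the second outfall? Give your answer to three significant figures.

8.48 mg/L

After outfall 1: Q = 5.700 + 0.3000 = 6.000 m³/s; C = (5.700·0 + 0.3000·135.0)/6.000 = 6.750 mg/L.
After outfall 2: Q = 6.000 + 0.1200 = 6.120 m³/s; C = (6.000·6.750 + 0.1200·95.00)/6.120 = 8.480 mg/L.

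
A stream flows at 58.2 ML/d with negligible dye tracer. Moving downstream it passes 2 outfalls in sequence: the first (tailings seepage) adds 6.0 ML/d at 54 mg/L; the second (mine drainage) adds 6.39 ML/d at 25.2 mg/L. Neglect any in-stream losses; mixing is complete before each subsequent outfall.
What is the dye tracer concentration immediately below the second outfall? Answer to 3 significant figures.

6.87 mg/L

Below outfall 1: Q → 64.20 ML/d, C = (58.20·0 + 6.000·54.00)/64.20 = 5.047 mg/L.
Below outfall 2: Q → 70.59 ML/d, C = (64.20·5.047 + 6.390·25.20)/70.59 = 6.871 mg/L.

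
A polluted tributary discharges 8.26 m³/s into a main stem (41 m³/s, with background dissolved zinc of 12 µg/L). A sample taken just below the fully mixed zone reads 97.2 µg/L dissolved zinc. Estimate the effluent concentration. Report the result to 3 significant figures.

520 µg/L

Mass balance: 41.00·12.00 + 8.260·Cₑ = 49.26·97.20
→ Cₑ = (49.26·97.20 − 41.00·12.00) / 8.260 = 520.1 µg/L.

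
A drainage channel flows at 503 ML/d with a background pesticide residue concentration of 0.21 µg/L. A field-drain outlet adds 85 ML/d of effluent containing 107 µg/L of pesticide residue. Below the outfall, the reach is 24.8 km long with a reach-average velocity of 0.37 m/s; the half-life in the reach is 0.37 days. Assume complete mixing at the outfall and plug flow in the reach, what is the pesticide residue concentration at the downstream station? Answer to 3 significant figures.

3.66 µg/L

Mass balance: C = (503.0·0.2100 + 85.00·107.0) / 588.0 = 9201/588.0 = 15.65 µg/L.
Travel time t = 24.8·1000 / 0.37 = 67030 s = 18.62 h.
Half-life 0.37 d → k = ln 2 / 0.37 = 1.873 d⁻¹.
Applying C = C₀e^(−kt): 15.65 × 0.2338 = 3.658 µg/L.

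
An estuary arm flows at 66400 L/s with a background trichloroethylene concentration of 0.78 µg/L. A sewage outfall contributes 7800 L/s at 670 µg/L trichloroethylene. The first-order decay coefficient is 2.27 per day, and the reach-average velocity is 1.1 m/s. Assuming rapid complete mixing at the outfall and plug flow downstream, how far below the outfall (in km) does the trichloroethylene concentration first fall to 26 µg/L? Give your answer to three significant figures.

Mixed concentration C = ΣQC/ΣQ = (66400·0.7800 + 7800·670.0) / 74200 = 5278000/74200 = 71.13 µg/L.
Set 71.13·exp(−k·t) = 26 → t = ln(71.13/26)/k = 38310 s = 10.64 h.
Distance = v·t = 1.1·38310 = 42140 m = 42.14 km.

42.1 km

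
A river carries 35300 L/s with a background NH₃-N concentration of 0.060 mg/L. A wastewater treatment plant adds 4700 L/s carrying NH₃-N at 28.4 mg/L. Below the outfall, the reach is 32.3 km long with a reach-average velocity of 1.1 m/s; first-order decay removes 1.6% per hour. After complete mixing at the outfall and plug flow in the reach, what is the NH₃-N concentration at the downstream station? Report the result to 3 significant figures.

2.97 mg/L

After mixing, C = (35300·0.06000 + 4700·28.40) / 40000 = 135600/40000 = 3.390 mg/L.
Travel time t = 32.3·1000 / 1.1 = 29360 s = 8.157 h.
1.6%/h lost → k = −ln(1 − 0.016) = 0.01613 h⁻¹.
Applying C = C₀e^(−kt): 3.390 × 0.8767 = 2.972 mg/L.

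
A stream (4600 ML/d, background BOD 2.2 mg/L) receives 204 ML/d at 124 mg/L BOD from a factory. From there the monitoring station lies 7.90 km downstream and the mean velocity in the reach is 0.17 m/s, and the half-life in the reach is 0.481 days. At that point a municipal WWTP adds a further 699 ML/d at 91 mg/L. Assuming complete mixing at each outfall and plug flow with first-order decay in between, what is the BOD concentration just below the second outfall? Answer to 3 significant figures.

After mixing, C = (4600·2.200 + 204.0·124.0) / 4804 = 35420/4804 = 7.372 mg/L; combined flow 4804 ML/d.
Travel time t = 7.90·1000 / 0.17 = 46470 s = 12.91 h.
Half-life 0.481 d → k = ln 2 / 0.481 = 1.441 d⁻¹.
Applying C = C₀e^(−kt): 7.372 × 0.4607 = 3.396 mg/L.
At the second outfall, C = (4804·3.396 + 699.0·91.00) / (4804 + 699.0) = 14.52 mg/L.

14.5 mg/L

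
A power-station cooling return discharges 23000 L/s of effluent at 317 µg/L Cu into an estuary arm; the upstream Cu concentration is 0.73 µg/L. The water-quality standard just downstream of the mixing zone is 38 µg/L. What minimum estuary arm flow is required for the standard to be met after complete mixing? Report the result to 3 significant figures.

172000 L/s

Set C_mix = 38: (Q·0.7300 + 23000·317.0) / (Q + 23000) = 38
→ Q = 23000·(317.0 − 38)/(38 − 0.7300) = 172200 L/s.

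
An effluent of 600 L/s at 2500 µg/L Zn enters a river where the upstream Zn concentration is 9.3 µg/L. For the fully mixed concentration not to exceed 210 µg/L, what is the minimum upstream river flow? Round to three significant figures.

Set C_mix = 210: (Q·9.300 + 600.0·2500) / (Q + 600.0) = 210
→ Q = 600.0·(2500 − 210)/(210 − 9.300) = 6846 L/s.

6850 L/s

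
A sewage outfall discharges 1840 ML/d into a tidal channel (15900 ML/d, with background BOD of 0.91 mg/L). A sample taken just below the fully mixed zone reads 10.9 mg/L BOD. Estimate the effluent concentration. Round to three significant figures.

97.2 mg/L

Mass balance: 15900·0.9100 + 1840·Cₑ = 17740·10.90
→ Cₑ = (17740·10.90 − 15900·0.9100) / 1840 = 97.23 mg/L.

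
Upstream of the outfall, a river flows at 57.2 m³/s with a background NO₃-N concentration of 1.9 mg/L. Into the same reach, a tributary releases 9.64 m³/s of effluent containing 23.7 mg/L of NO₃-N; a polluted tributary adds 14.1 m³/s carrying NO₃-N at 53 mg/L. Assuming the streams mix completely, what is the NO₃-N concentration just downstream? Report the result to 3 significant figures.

13.4 mg/L

Mass balance: C = (57.20·1.900 + 9.640·23.70 + 14.10·53.00) / 80.94 = 1084/80.94 = 13.40 mg/L.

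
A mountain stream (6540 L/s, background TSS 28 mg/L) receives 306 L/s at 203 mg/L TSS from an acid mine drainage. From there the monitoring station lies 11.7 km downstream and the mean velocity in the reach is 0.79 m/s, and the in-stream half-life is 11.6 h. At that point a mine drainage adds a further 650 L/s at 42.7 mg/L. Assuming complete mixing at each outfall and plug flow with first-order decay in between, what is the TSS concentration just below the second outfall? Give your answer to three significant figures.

29.3 mg/L

Mixed concentration C = ΣQC/ΣQ = (6540·28.00 + 306.0·203.0) / 6846 = 245200/6846 = 35.82 mg/L; combined flow 6846 L/s.
Travel time t = 11.7·1000 / 0.79 = 14810 s = 4.114 h.
Half-life 11.6 h → k = ln 2 / 11.6 = 0.05975 h⁻¹ = 1.434 d⁻¹.
Applying C = C₀e^(−kt): 35.82 × 0.7821 = 28.02 mg/L.
At the second outfall, C = (6846·28.02 + 650.0·42.70) / (6846 + 650.0) = 29.29 mg/L.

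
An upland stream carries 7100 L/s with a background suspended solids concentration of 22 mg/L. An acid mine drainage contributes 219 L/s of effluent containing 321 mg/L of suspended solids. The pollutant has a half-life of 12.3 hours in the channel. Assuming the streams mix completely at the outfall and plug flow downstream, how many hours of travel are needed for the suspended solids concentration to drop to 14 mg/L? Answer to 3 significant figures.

14.1 h

Mass balance: C = (7100·22.00 + 219.0·321.0) / 7319 = 226500/7319 = 30.95 mg/L.
Half-life 12.3 h → k = ln 2 / 12.3 = 0.05635 h⁻¹ = 1.352 d⁻¹.
30.95·exp(−k·t) = 14 → t = ln(30.95/14)/k = 50670 s = 14.08 h.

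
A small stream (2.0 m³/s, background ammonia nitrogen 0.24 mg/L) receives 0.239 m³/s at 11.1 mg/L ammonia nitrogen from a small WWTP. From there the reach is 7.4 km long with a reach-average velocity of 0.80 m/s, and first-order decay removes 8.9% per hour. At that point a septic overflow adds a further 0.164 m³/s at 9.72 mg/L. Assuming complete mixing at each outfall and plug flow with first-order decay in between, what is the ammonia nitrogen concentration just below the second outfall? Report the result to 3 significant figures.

1.69 mg/L

Conservation of mass: C = (2.000·0.2400 + 0.2390·11.10) / 2.239 = 3.133/2.239 = 1.399 mg/L; combined flow 2.239 m³/s.
Travel time t = 7.4·1000 / 0.80 = 9250 s = 2.569 h.
8.9%/h lost → k = −ln(1 − 0.089) = 0.09321 h⁻¹.
After decay, C = 1.399 × e^(−kt) = 1.399 × 0.7870 = 1.101 mg/L.
Second outfall: C = (2.239·1.101 + 0.1640·9.720)/2.403 = 1.689 mg/L.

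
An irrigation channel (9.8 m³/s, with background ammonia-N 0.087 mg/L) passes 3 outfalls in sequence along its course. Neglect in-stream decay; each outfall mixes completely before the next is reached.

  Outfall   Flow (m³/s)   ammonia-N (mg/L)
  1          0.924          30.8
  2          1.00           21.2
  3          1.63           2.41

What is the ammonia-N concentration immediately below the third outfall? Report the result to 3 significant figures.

Outfall 1: combined Q = 10.72 m³/s; C = (9.800·0.08700 + 0.9240·30.80)/10.72 = 2.733 mg/L.
Outfall 2: combined Q = 11.72 m³/s; C = (10.72·2.733 + 1.000·21.20)/11.72 = 4.308 mg/L.
Outfall 3: combined Q = 13.35 m³/s; C = (11.72·4.308 + 1.630·2.410)/13.35 = 4.077 mg/L.

4.08 mg/L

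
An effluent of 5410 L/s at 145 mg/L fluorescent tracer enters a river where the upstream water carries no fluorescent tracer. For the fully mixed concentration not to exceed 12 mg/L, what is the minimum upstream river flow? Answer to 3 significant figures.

Set C_mix = 12: (Q·0 + 5410·145.0) / (Q + 5410) = 12
→ Q = 5410·(145.0 − 12)/(12 − 0) = 59960 L/s.

60000 L/s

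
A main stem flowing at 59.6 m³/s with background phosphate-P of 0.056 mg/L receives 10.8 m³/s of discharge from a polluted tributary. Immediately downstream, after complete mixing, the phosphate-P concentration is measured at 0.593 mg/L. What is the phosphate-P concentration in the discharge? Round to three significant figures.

Mass balance: 59.60·0.05600 + 10.80·Cₑ = 70.40·0.5930
→ Cₑ = (70.40·0.5930 − 59.60·0.05600) / 10.80 = 3.556 mg/L.

3.56 mg/L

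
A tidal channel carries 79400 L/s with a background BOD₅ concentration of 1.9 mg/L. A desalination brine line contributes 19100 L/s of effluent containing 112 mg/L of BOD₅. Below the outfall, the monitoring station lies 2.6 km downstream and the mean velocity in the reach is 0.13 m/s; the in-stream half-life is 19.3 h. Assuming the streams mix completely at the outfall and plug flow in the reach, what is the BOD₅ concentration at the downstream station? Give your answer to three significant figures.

Conservation of mass: C = (79400·1.900 + 19100·112.0) / 98500 = 2290000/98500 = 23.25 mg/L.
Travel time t = 2.6·1000 / 0.13 = 20000 s = 5.556 h.
Half-life 19.3 h → k = ln 2 / 19.3 = 0.03591 h⁻¹ = 0.8619 d⁻¹.
Decay over the reach: 23.25·exp(−kt) = 23.25·0.8191 = 19.04 mg/L.

19.0 mg/L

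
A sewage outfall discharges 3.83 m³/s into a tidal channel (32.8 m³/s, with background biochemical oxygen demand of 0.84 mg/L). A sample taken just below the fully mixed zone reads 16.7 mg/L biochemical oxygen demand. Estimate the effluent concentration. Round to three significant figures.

153 mg/L

Mass balance: 32.80·0.8400 + 3.830·Cₑ = 36.63·16.70
→ Cₑ = (36.63·16.70 − 32.80·0.8400) / 3.830 = 152.5 mg/L.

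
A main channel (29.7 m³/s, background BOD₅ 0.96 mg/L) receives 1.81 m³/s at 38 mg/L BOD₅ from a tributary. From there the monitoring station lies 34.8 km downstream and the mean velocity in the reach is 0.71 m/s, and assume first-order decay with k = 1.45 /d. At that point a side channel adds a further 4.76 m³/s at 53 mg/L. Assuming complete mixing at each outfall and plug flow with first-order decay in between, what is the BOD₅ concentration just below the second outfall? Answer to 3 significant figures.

8.13 mg/L

Mass balance: C = (29.70·0.9600 + 1.810·38.00) / 31.51 = 97.29/31.51 = 3.088 mg/L; combined flow 31.51 m³/s.
Travel time t = 34.8·1000 / 0.71 = 49010 s = 13.62 h.
Applying C = C₀e^(−kt): 3.088 × 0.4393 = 1.356 mg/L.
At the second outfall, C = (31.51·1.356 + 4.760·53.00) / (31.51 + 4.760) = 8.134 mg/L.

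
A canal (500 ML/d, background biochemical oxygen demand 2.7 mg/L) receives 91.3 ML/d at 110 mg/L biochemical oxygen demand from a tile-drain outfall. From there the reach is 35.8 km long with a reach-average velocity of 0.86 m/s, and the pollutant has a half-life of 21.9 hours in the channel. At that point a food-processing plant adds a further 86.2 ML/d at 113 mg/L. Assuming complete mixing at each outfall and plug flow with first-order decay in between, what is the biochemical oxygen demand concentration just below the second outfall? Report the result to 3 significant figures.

After mixing, C = (500.0·2.700 + 91.30·110.0) / 591.3 = 11390/591.3 = 19.27 mg/L; combined flow 591.3 ML/d.
Travel time t = 35.8·1000 / 0.86 = 41630 s = 11.56 h.
Half-life 21.9 h → k = ln 2 / 21.9 = 0.03165 h⁻¹ = 0.7596 d⁻¹.
Applying C = C₀e^(−kt): 19.27 × 0.6935 = 13.36 mg/L.
Second outfall: C = (591.3·13.36 + 86.20·113.0)/677.5 = 26.04 mg/L.

26.0 mg/L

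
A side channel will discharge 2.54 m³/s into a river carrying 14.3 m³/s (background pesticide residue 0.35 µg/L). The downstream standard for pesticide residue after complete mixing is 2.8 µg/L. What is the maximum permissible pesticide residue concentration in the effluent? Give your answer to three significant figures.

16.6 µg/L

At the limit, (Qr·Cr + Qe·Cₑ)/(Qr + Qe) = 2.8:
Cₑ = (16.84·2.8 − 14.30·0.3500) / 2.540 = 16.59 µg/L.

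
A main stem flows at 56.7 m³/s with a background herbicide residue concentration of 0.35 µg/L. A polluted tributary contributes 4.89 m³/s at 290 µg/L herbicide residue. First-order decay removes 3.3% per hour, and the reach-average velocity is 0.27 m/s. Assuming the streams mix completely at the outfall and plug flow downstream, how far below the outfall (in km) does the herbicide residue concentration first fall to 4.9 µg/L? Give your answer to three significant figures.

Conservation of mass: C = (56.70·0.3500 + 4.890·290.0) / 61.59 = 1438/61.59 = 23.35 µg/L.
3.3%/h lost → k = −ln(1 − 0.033) = 0.03356 h⁻¹.
Set 23.35·exp(−k·t) = 4.9 → t = ln(23.35/4.9)/k = 167500 s = 46.53 h.
Distance = v·t = 0.27·167500 = 45220 m = 45.22 km.

45.2 km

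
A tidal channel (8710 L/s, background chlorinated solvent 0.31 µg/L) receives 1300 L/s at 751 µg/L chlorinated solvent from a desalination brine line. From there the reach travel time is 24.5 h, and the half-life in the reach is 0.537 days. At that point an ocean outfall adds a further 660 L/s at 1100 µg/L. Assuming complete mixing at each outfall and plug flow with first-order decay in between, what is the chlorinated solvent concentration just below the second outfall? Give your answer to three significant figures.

After mixing, C = (8710·0.3100 + 1300·751.0) / 10010 = 979000/10010 = 97.80 µg/L; combined flow 10010 L/s.
Half-life 0.537 d → k = ln 2 / 0.537 = 1.291 d⁻¹.
Applying C = C₀e^(−kt): 97.80 × 0.2678 = 26.19 µg/L.
Second outfall: C = (10010·26.19 + 660.0·1100)/10670 = 92.61 µg/L.

92.6 µg/L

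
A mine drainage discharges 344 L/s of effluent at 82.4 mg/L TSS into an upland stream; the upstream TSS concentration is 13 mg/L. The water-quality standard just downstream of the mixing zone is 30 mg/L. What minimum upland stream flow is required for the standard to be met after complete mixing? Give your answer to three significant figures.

Set C_mix = 30: (Q·13.00 + 344.0·82.40) / (Q + 344.0) = 30
→ Q = 344.0·(82.40 − 30)/(30 − 13.00) = 1060 L/s.

1060 L/s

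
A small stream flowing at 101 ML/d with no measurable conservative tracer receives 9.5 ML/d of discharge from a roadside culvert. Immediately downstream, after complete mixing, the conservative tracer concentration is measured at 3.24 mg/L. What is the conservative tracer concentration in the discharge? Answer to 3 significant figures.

37.7 mg/L

Mass balance: 101.0·0 + 9.500·Cₑ = 110.5·3.240
→ Cₑ = (110.5·3.240 − 101.0·0) / 9.500 = 37.69 mg/L.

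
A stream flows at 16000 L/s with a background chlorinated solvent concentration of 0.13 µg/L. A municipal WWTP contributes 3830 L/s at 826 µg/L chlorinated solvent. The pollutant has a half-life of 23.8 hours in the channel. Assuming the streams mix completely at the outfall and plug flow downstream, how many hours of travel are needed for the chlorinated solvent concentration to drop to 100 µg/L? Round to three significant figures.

Mass balance: C = (16000·0.1300 + 3830·826.0) / 19830 = 3166000/19830 = 159.6 µg/L.
Half-life 23.8 h → k = ln 2 / 23.8 = 0.02912 h⁻¹ = 0.6990 d⁻¹.
159.6·exp(−k·t) = 100 → t = ln(159.6/100)/k = 57820 s = 16.06 h.

16.1 h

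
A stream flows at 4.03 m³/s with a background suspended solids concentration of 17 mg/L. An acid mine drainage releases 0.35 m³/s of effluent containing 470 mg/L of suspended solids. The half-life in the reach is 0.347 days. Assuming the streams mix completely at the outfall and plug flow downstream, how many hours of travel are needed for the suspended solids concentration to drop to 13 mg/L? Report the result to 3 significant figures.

Mass balance: C = (4.030·17.00 + 0.3500·470.0) / 4.380 = 233.0/4.380 = 53.20 mg/L.
Half-life 0.347 d → k = ln 2 / 0.347 = 1.998 d⁻¹.
53.20·exp(−k·t) = 13 → t = ln(53.20/13)/k = 60950 s = 16.93 h.

16.9 h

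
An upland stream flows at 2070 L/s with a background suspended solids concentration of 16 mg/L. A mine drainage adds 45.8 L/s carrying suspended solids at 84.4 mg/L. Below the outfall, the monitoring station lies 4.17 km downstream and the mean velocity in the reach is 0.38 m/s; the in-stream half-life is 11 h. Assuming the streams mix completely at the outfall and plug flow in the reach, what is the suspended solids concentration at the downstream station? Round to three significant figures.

Flow-weighted average: C = (2070·16.00 + 45.80·84.40) / 2116 = 36990/2116 = 17.48 mg/L.
Travel time t = 4.17·1000 / 0.38 = 10970 s = 3.048 h.
Half-life 11 h → k = ln 2 / 11 = 0.06301 h⁻¹ = 1.512 d⁻¹.
First-order decay: C = 17.48·exp(−k·t) = 17.48·0.8252 = 14.43 mg/L.

14.4 mg/L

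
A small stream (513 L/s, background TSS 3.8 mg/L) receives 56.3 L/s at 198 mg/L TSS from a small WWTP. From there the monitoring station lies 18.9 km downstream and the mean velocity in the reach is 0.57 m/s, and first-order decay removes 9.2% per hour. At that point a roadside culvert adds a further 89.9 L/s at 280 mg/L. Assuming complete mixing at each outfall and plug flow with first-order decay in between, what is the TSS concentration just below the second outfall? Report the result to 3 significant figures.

46.4 mg/L

Mixed concentration C = ΣQC/ΣQ = (513.0·3.800 + 56.30·198.0) / 569.3 = 13100/569.3 = 23.01 mg/L; combined flow 569.3 L/s.
Travel time t = 18.9·1000 / 0.57 = 33160 s = 9.211 h.
9.2%/h lost → k = −ln(1 − 0.092) = 0.09651 h⁻¹.
Applying C = C₀e^(−kt): 23.01 × 0.4111 = 9.457 mg/L.
Second outfall: C = (569.3·9.457 + 89.90·280.0)/659.2 = 46.35 mg/L.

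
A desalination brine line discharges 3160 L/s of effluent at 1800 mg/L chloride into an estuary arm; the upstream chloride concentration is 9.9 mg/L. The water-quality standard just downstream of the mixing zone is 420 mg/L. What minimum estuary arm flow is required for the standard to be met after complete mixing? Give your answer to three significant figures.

Set C_mix = 420: (Q·9.900 + 3160·1800) / (Q + 3160) = 420
→ Q = 3160·(1800 − 420)/(420 − 9.900) = 10630 L/s.

10600 L/s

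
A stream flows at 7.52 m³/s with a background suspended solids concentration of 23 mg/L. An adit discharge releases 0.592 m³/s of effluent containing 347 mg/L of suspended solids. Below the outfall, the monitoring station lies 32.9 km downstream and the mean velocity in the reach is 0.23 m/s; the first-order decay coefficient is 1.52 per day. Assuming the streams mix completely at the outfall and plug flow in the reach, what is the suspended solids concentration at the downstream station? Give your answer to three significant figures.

Mixed concentration C = ΣQC/ΣQ = (7.520·23.00 + 0.5920·347.0) / 8.112 = 378.4/8.112 = 46.64 mg/L.
Travel time t = 32.9·1000 / 0.23 = 143000 s = 39.73 h.
Applying C = C₀e^(−kt): 46.64 × 0.08074 = 3.766 mg/L.

3.77 mg/L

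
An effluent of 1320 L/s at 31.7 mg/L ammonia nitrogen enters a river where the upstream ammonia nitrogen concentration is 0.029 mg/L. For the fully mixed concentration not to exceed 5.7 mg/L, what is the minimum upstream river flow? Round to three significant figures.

6050 L/s

Set C_mix = 5.7: (Q·0.02900 + 1320·31.70) / (Q + 1320) = 5.7
→ Q = 1320·(31.70 − 5.7)/(5.7 − 0.02900) = 6052 L/s.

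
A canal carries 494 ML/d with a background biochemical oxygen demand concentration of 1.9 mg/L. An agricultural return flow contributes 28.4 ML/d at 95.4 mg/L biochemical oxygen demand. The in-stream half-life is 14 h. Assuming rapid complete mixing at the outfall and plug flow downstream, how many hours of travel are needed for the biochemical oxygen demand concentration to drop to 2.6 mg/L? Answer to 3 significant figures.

Conservation of mass: C = (494.0·1.900 + 28.40·95.40) / 522.4 = 3648/522.4 = 6.983 mg/L.
Half-life 14 h → k = ln 2 / 14 = 0.04951 h⁻¹ = 1.188 d⁻¹.
6.983·exp(−k·t) = 2.6 → t = ln(6.983/2.6)/k = 71840 s = 19.95 h.

20.0 h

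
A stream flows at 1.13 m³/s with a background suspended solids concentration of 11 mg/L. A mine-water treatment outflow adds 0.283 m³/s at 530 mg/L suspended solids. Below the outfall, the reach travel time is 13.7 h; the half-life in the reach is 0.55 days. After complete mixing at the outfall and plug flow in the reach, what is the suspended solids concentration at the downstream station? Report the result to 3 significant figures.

56.0 mg/L

Mixed concentration C = ΣQC/ΣQ = (1.130·11.00 + 0.2830·530.0) / 1.413 = 162.4/1.413 = 114.9 mg/L.
Half-life 0.55 d → k = ln 2 / 0.55 = 1.260 d⁻¹.
After decay, C = 114.9 × e^(−kt) = 114.9 × 0.4870 = 55.98 mg/L.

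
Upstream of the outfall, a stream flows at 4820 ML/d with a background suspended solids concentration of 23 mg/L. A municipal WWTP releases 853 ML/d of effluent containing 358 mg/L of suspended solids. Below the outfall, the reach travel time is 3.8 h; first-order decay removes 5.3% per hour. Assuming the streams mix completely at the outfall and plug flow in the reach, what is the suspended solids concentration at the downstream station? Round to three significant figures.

Conservation of mass: C = (4820·23.00 + 853.0·358.0) / 5673 = 416200/5673 = 73.37 mg/L.
5.3%/h lost → k = −ln(1 − 0.053) = 0.05446 h⁻¹.
Applying C = C₀e^(−kt): 73.37 × 0.8131 = 59.66 mg/L.

59.7 mg/L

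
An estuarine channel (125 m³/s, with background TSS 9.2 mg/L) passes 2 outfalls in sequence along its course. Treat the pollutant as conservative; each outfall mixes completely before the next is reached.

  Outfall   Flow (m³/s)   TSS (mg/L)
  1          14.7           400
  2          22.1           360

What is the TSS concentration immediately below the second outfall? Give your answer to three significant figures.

After outfall 1: Q = 125.0 + 14.70 = 139.7 m³/s; C = (125.0·9.200 + 14.70·400.0)/139.7 = 50.32 mg/L.
After outfall 2: Q = 139.7 + 22.10 = 161.8 m³/s; C = (139.7·50.32 + 22.10·360.0)/161.8 = 92.62 mg/L.

92.6 mg/L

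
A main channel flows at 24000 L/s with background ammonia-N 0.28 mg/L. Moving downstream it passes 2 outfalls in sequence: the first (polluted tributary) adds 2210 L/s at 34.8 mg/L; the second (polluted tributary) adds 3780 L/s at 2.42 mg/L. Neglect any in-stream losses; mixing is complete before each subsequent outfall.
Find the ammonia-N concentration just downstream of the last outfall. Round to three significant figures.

3.09 mg/L

After outfall 1: Q = 24000 + 2210 = 26210 L/s; C = (24000·0.2800 + 2210·34.80)/26210 = 3.191 mg/L.
After outfall 2: Q = 26210 + 3780 = 29990 L/s; C = (26210·3.191 + 3780·2.420)/29990 = 3.094 mg/L.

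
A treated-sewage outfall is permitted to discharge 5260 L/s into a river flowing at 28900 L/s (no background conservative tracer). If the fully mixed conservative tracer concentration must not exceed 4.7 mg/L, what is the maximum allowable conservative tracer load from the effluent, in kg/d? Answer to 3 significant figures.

13900 kg/d

Mass balance at the limit: 28900·0 + 5260·Cₑ = 34160·4.7 → Cₑ = 30.52 mg/L.
5260 L/s = 5.260 m³/s. Load = 5.260 m³/s × 30.52 g/m³ × 86 400 s/d = 13870 kg/d.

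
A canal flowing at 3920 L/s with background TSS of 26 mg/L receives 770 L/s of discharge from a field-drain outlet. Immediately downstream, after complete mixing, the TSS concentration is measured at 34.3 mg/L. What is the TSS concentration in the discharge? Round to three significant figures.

Mass balance: 3920·26.00 + 770.0·Cₑ = 4690·34.30
→ Cₑ = (4690·34.30 − 3920·26.00) / 770.0 = 76.55 mg/L.

76.6 mg/L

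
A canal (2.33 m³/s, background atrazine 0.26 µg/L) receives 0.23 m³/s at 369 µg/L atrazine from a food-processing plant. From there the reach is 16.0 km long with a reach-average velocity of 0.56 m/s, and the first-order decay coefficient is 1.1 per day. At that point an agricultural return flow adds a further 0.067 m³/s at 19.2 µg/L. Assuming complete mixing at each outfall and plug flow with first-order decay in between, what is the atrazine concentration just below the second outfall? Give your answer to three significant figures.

Flow-weighted average: C = (2.330·0.2600 + 0.2300·369.0) / 2.560 = 85.48/2.560 = 33.39 µg/L; combined flow 2.560 m³/s.
Travel time t = 16.0·1000 / 0.56 = 28570 s = 7.937 h.
After decay, C = 33.39 × e^(−kt) = 33.39 × 0.6951 = 23.21 µg/L.
At the second outfall, C = (2.560·23.21 + 0.06700·19.20) / (2.560 + 0.06700) = 23.11 µg/L.

23.1 µg/L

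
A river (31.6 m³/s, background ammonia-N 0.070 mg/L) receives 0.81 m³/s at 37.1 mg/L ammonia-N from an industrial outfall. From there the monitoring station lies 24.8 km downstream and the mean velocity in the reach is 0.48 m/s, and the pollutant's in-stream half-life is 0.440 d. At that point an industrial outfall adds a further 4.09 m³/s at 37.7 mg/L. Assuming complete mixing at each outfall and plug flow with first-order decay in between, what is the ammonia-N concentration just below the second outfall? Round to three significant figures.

After mixing, C = (31.60·0.07000 + 0.8100·37.10) / 32.41 = 32.26/32.41 = 0.9955 mg/L; combined flow 32.41 m³/s.
Travel time t = 24.8·1000 / 0.48 = 51670 s = 14.35 h.
Half-life 0.440 d → k = ln 2 / 0.440 = 1.575 d⁻¹.
Decay over the reach: 0.9955·exp(−kt) = 0.9955·0.3898 = 0.3881 mg/L.
Second outfall: C = (32.41·0.3881 + 4.090·37.70)/36.50 = 4.569 mg/L.

4.57 mg/L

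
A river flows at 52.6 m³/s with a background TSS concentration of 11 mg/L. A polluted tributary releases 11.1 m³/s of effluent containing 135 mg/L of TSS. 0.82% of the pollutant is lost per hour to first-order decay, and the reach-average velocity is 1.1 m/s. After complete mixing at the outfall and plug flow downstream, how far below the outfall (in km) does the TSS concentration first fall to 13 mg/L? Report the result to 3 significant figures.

Mass balance: C = (52.60·11.00 + 11.10·135.0) / 63.70 = 2077/63.70 = 32.61 mg/L.
0.82%/h lost → k = −ln(1 − 0.0082) = 0.008234 h⁻¹.
Set 32.61·exp(−k·t) = 13 → t = ln(32.61/13)/k = 402100 s = 111.7 h.
Distance = v·t = 1.1·402100 = 442300 m = 442.3 km.

442 km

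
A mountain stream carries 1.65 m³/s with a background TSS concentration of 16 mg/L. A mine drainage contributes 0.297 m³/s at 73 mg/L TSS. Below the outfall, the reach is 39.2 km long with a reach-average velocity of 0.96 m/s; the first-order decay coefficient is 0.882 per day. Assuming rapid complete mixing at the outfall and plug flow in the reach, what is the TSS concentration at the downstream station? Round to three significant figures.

16.3 mg/L

Conservation of mass: C = (1.650·16.00 + 0.2970·73.00) / 1.947 = 48.08/1.947 = 24.69 mg/L.
Travel time t = 39.2·1000 / 0.96 = 40830 s = 11.34 h.
After decay, C = 24.69 × e^(−kt) = 24.69 × 0.6591 = 16.28 mg/L.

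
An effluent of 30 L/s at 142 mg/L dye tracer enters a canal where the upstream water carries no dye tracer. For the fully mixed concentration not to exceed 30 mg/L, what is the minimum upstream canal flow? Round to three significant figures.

112 L/s

Set C_mix = 30: (Q·0 + 30.00·142.0) / (Q + 30.00) = 30
→ Q = 30.00·(142.0 − 30)/(30 − 0) = 112.0 L/s.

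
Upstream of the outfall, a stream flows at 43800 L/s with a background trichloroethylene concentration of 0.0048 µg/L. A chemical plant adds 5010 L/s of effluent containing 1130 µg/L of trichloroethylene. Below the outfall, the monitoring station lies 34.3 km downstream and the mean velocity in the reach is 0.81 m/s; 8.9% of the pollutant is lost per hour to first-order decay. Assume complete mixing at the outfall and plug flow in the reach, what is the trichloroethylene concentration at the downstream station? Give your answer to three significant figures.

38.7 µg/L

After mixing, C = (43800·0.004800 + 5010·1130) / 48810 = 5662000/48810 = 116.0 µg/L.
Travel time t = 34.3·1000 / 0.81 = 42350 s = 11.76 h.
8.9%/h lost → k = −ln(1 − 0.089) = 0.09321 h⁻¹.
Applying C = C₀e^(−kt): 116.0 × 0.3341 = 38.75 µg/L.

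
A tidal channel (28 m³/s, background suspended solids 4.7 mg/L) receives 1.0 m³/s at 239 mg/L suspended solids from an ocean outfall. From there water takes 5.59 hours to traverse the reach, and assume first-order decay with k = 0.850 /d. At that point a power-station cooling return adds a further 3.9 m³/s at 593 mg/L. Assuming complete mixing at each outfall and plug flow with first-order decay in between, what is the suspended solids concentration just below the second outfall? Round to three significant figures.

Mixed concentration C = ΣQC/ΣQ = (28.00·4.700 + 1.000·239.0) / 29.00 = 370.6/29.00 = 12.78 mg/L; combined flow 29.00 m³/s.
Applying C = C₀e^(−kt): 12.78 × 0.8204 = 10.48 mg/L.
At the second outfall, C = (29.00·10.48 + 3.900·593.0) / (29.00 + 3.900) = 79.54 mg/L.

79.5 mg/L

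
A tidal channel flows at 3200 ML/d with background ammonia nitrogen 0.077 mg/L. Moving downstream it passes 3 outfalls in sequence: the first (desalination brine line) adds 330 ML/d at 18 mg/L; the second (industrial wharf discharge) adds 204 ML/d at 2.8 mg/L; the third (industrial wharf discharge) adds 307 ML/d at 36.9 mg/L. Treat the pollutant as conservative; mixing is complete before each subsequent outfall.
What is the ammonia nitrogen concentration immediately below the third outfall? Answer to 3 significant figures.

4.48 mg/L

After outfall 1: Q = 3200 + 330.0 = 3530 ML/d; C = (3200·0.07700 + 330.0·18.00)/3530 = 1.753 mg/L.
After outfall 2: Q = 3530 + 204.0 = 3734 ML/d; C = (3530·1.753 + 204.0·2.800)/3734 = 1.810 mg/L.
After outfall 3: Q = 3734 + 307.0 = 4041 ML/d; C = (3734·1.810 + 307.0·36.90)/4041 = 4.476 mg/L.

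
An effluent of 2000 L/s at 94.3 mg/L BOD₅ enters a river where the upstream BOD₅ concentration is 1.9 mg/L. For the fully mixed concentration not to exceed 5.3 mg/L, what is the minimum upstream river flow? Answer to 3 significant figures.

Set C_mix = 5.3: (Q·1.900 + 2000·94.30) / (Q + 2000) = 5.3
→ Q = 2000·(94.30 − 5.3)/(5.3 − 1.900) = 52350 L/s.

52400 L/s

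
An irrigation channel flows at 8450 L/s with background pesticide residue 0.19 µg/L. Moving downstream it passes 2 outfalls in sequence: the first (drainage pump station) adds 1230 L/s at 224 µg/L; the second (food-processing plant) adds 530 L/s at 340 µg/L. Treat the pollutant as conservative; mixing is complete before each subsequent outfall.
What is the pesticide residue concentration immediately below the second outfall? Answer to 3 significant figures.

After outfall 1: Q = 8450 + 1230 = 9680 L/s; C = (8450·0.1900 + 1230·224.0)/9680 = 28.63 µg/L.
After outfall 2: Q = 9680 + 530.0 = 10210 L/s; C = (9680·28.63 + 530.0·340.0)/10210 = 44.79 µg/L.

44.8 µg/L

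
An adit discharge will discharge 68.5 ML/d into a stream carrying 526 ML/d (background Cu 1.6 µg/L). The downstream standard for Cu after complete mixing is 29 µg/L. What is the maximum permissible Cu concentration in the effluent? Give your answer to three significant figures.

239 µg/L

At the limit, (Qr·Cr + Qe·Cₑ)/(Qr + Qe) = 29:
Cₑ = (594.5·29 − 526.0·1.600) / 68.50 = 239.4 µg/L.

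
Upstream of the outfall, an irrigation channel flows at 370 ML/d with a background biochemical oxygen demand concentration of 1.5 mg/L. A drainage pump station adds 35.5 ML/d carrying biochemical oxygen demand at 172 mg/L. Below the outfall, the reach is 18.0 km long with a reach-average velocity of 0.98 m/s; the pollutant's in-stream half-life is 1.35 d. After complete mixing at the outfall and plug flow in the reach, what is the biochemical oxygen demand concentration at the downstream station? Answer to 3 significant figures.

14.7 mg/L

Flow-weighted average: C = (370.0·1.500 + 35.50·172.0) / 405.5 = 6661/405.5 = 16.43 mg/L.
Travel time t = 18.0·1000 / 0.98 = 18370 s = 5.102 h.
Half-life 1.35 d → k = ln 2 / 1.35 = 0.5134 d⁻¹.
After decay, C = 16.43 × e^(−kt) = 16.43 × 0.8966 = 14.73 mg/L.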